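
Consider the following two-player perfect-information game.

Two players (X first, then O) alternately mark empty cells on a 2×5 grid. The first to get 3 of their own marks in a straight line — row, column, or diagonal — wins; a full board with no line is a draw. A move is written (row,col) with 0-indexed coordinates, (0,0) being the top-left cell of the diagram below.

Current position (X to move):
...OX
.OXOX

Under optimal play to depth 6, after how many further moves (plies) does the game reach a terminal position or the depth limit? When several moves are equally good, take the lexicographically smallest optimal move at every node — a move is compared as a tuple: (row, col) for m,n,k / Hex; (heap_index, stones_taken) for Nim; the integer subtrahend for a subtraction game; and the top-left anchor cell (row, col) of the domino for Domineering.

PV length from [...OX/.OXOX]: 4 plies

p1 X@[...OX/.OXOX]: (0,0)[X..OX/.OXOX]+0* (0,1)[.X.OX/.OXOX]+0 (0,2)[..XOX/.OXOX]+0 (1,0)[...OX/XOXOX]+0
p2 O@[X..OX/.OXOX]: (0,1)[XO.OX/.OXOX]+0* (0,2)[X.OOX/.OXOX]+0 (1,0)[X..OX/OOXOX]+0
p3 X@[XO.OX/.OXOX]: (0,2)[XOXOX/.OXOX]+0* (1,0)[XO.OX/XOXOX]-1
p4 O@[XOXOX/.OXOX]: (1,0)[XOXOX/OOXOX]+0*
p5 X@[XOXOX/OOXOX] terminal +0; root [...OX/.OXOX] d6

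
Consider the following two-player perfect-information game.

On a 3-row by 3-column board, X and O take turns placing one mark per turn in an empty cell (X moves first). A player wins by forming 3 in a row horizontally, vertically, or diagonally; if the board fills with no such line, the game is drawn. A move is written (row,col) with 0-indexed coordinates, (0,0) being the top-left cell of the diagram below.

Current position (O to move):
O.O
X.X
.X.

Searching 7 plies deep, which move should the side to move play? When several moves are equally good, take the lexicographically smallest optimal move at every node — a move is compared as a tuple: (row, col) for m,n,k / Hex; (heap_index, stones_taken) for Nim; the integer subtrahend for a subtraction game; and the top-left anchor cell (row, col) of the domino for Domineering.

ply 1, O at O.O/X.X/.X. | (0,1)=+1→OOO/X.X/.X.*; (1,1)=+1→O.O/XOX/.X.; (2,0)=-1→O.O/X.X/OX.; (2,2)=-1→O.O/X.X/.XO
ply 2: OOO/X.X/.X. is terminal -1 (X); from O.O/X.X/.X. depth 7

O's best at [O.O/X.X/.X.]: (0,1)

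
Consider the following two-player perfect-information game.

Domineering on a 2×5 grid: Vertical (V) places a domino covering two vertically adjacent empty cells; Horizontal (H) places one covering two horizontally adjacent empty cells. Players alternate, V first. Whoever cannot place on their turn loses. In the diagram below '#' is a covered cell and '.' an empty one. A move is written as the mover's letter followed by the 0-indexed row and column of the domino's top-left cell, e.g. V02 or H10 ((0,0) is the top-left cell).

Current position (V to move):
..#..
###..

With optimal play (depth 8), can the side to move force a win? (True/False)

[..#../###..] V move#1: V03:+1/..##./####.*, V04:+1/..#.#/###.#
[..##./####.] H move#2: H00:-1/####./####.*
[####./####.] V move#3: V04:+1/#####/#####*
[#####/#####] end (terminal -1, H#4); searched ..#../###.. to 8

V winning at [..#../###..]: True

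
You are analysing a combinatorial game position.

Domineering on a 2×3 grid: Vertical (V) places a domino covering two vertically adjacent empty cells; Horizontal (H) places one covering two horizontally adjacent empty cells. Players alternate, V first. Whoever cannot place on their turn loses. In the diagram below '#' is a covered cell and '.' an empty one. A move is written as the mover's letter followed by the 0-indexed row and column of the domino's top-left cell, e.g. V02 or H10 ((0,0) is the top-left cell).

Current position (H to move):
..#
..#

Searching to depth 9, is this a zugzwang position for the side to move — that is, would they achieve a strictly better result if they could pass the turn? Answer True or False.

zugzwang(..#/..#, H) = False

[..#/..#] H move#1: H00:+1/###/..#*, H10:+1/..#/###
[###/..#] end (terminal -1, V#2); searched ..#/..# to 9
suppose H passes — search the same position with V to move:
pass> [..#/..#] V move#1: V00:+1/#.#/#.#*, V01:+1/.##/.##
pass> [#.#/#.#] end (terminal -1, H#2); searched ..#/..# to 9
for H: play +1, pass -1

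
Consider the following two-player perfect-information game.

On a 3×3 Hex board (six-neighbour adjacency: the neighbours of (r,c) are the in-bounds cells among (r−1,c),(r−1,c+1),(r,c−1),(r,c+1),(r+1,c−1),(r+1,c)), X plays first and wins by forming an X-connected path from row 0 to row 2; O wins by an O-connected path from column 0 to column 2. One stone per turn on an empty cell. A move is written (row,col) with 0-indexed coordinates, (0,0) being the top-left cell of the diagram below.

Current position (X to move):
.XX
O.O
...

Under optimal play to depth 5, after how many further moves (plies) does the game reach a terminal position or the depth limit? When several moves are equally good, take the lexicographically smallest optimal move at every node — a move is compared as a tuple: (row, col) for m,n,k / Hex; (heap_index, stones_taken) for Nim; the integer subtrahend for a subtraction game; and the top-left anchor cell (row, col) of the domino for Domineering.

PV length from [.XX/O.O/...]: 3 plies

[.XX/O.O/...] X move#1: (0,0):-1/XXX/O.O/..., (1,1):+1/.XX/OXO/...*, (2,0):-1/.XX/O.O/X.., (2,1):-1/.XX/O.O/.X., (2,2):-1/.XX/O.O/..X
[.XX/OXO/...] O move#2: (0,0):-1/OXX/OXO/...*, (2,0):-1/.XX/OXO/O.., (2,1):-1/.XX/OXO/.O., (2,2):-1/.XX/OXO/..O
[OXX/OXO/...] X move#3: (2,0):+1/OXX/OXO/X..*, (2,1):+1/OXX/OXO/.X., (2,2):+1/OXX/OXO/..X
[OXX/OXO/X..] end (terminal -1, O#4); searched .XX/O.O/... to 5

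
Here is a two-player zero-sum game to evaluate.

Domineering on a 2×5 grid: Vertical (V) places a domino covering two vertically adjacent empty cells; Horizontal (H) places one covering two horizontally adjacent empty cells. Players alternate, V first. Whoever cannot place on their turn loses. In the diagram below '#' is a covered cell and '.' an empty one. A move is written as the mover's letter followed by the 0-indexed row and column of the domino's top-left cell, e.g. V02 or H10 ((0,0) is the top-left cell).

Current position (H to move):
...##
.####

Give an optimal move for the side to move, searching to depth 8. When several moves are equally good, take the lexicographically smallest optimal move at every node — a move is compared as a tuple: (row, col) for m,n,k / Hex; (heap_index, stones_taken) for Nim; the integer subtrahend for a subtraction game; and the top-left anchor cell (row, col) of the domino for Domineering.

H's best at [...##/.####]: H00

p1 H@[...##/.####]: H00[##.##/.####]+1* H01[.####/.####]-1
p2 V@[##.##/.####] terminal -1; root [...##/.####] d8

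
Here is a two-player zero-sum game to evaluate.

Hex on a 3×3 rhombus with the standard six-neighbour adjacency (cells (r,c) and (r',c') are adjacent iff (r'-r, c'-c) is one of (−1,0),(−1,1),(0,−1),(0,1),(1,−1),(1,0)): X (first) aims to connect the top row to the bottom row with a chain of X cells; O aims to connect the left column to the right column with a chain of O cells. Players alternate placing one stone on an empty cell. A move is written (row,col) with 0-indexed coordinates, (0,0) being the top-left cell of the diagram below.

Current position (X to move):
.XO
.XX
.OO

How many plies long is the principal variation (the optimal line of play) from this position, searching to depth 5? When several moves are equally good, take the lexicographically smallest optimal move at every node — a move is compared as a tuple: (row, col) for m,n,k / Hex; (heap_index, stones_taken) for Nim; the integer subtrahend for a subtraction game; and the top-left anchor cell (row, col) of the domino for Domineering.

PV length from [.XO/.XX/.OO]: 1 ply

ply 1, X at .XO/.XX/.OO | (0,0)=-1→XXO/.XX/.OO; (1,0)=-1→.XO/XXX/.OO; (2,0)=+1→.XO/.XX/XOO*
ply 2: .XO/.XX/XOO is terminal -1 (O); from .XO/.XX/.OO depth 5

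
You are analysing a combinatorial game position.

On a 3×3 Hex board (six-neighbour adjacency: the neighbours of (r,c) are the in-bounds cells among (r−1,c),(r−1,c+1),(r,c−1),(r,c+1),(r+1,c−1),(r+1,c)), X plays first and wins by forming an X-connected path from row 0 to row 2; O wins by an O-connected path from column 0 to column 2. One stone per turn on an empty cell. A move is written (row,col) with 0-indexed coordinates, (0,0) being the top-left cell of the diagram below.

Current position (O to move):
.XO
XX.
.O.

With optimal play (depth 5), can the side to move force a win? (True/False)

p1 O@[.XO/XX./.O.]: (0,0)[OXO/XX./.O.]-1 (1,2)[.XO/XXO/.O.]-1 (2,0)[.XO/XX./OO.]+1* (2,2)[.XO/XX./.OO]-1
p2 X@[.XO/XX./OO.]: (0,0)[XXO/XX./OO.]-1* (1,2)[.XO/XXX/OO.]-1 (2,2)[.XO/XX./OOX]-1
p3 O@[XXO/XX./OO.]: (1,2)[XXO/XXO/OO.]+1* (2,2)[XXO/XX./OOO]+1
p4 X@[XXO/XXO/OO.] terminal -1; root [.XO/XX./.O.] d5

O winning at [.XO/XX./.O.]: True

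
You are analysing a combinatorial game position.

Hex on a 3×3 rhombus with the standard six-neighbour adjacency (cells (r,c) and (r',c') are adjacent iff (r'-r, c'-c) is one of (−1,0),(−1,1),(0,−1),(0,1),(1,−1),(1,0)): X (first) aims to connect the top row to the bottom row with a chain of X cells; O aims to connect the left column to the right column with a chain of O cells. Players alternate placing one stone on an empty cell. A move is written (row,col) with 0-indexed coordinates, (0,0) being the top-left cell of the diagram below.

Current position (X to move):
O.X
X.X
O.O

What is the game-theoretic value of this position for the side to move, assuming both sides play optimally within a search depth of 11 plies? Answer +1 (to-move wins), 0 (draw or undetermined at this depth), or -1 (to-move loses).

value(O.X/X.X/O.O, X) = +1

p1 X@[O.X/X.X/O.O]: (0,1)[OXX/X.X/O.O]-1 (1,1)[O.X/XXX/O.O]-1 (2,1)[O.X/X.X/OXO]+1*
p2 O@[O.X/X.X/OXO] terminal -1; root [O.X/X.X/O.O] d11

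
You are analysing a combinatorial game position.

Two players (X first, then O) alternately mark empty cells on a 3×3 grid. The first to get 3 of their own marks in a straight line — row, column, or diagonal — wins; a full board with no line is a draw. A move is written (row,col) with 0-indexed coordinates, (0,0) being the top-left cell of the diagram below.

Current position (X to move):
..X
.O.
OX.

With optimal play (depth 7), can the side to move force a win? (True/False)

p1 X@[..X/.O./OX.]: (0,0)[X.X/.O./OX.]+0* (0,1)[.XX/.O./OX.]-1 (1,0)[..X/XO./OX.]+0 (1,2)[..X/.OX/OX.]+0 (2,2)[..X/.O./OXX]+0
p2 O@[X.X/.O./OX.]: (0,1)[XOX/.O./OX.]+0* (1,0)[X.X/OO./OX.]-1 (1,2)[X.X/.OO/OX.]-1 (2,2)[X.X/.O./OXO]-1
p3 X@[XOX/.O./OX.]: (1,0)[XOX/XO./OX.]+0* (1,2)[XOX/.OX/OX.]+0 (2,2)[XOX/.O./OXX]+0
p4 O@[XOX/XO./OX.]: (1,2)[XOX/XOO/OX.]+0* (2,2)[XOX/XO./OXO]+0
p5 X@[XOX/XOO/OX.]: (2,2)[XOX/XOO/OXX]+0*
p6 O@[XOX/XOO/OXX] terminal +0; root [..X/.O./OX.] d7

X winning at [..X/.O./OX.]: False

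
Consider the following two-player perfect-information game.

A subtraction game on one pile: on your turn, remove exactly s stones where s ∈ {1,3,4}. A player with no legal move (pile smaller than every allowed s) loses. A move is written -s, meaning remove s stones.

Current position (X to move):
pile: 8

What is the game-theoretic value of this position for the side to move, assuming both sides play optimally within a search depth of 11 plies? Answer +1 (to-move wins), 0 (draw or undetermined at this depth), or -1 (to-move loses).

value(8, X) = +1

[8] X move#1: -1:+1/7*, -3:-1/5, -4:-1/4
[7] O move#2: -1:-1/6*, -3:-1/4, -4:-1/3
[6] X move#3: -1:-1/5, -3:-1/3, -4:+1/2*
[2] O move#4: -1:-1/1*
[1] X move#5: -1:+1/0*
[0] end (terminal -1, O#6); searched 8 to 11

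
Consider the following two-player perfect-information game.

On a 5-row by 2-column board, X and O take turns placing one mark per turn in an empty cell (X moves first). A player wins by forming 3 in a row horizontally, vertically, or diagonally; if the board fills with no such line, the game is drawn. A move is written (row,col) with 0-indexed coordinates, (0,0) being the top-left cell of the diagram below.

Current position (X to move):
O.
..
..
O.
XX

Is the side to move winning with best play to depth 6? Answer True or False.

X winning at [O./../../O./XX]: False

[O./../../O./XX] X move#1: (0,1):+0/OX/../../O./XX*, (1,0):+0/O./X./../O./XX, (1,1):+0/O./.X/../O./XX, (2,0):+0/O./../X./O./XX, (2,1):+0/O./../.X/O./XX, (3,1):+0/O./../../OX/XX
[OX/../../O./XX] O move#2: (1,0):+0/OX/O./../O./XX*, (1,1):+0/OX/.O/../O./XX, (2,0):+0/OX/../O./O./XX, (2,1):+0/OX/../.O/O./XX, (3,1):+0/OX/../../OO/XX
[OX/O./../O./XX] X move#3: (1,1):-1/OX/OX/../O./XX, (2,0):+0/OX/O./X./O./XX*, (2,1):-1/OX/O./.X/O./XX, (3,1):-1/OX/O./../OX/XX
[OX/O./X./O./XX] O move#4: (1,1):+0/OX/OO/X./O./XX*, (2,1):+0/OX/O./XO/O./XX, (3,1):+0/OX/O./X./OO/XX
[OX/OO/X./O./XX] X move#5: (2,1):+0/OX/OO/XX/O./XX*, (3,1):+0/OX/OO/X./OX/XX
[OX/OO/XX/O./XX] O move#6: (3,1):+0/OX/OO/XX/OO/XX*
[OX/OO/XX/OO/XX] end (terminal +0, X#7); searched O./../../O./XX to 6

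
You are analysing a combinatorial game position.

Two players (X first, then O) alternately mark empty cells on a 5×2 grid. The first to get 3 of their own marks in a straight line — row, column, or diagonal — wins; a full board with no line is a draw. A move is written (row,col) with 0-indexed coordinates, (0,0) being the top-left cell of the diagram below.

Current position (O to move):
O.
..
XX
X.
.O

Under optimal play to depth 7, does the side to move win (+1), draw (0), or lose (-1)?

value(O./../XX/X./.O, O) = -1

p1 O@[O./../XX/X./.O]: (0,1)[OO/../XX/X./.O]-1* (1,0)[O./O./XX/X./.O]-1 (1,1)[O./.O/XX/X./.O]-1 (3,1)[O./../XX/XO/.O]-1 (4,0)[O./../XX/X./OO]-1
p2 X@[OO/../XX/X./.O]: (1,0)[OO/X./XX/X./.O]+1* (1,1)[OO/.X/XX/X./.O]+1 (3,1)[OO/../XX/XX/.O]+1 (4,0)[OO/../XX/X./XO]+1
p3 O@[OO/X./XX/X./.O] terminal -1; root [O./../XX/X./.O] d7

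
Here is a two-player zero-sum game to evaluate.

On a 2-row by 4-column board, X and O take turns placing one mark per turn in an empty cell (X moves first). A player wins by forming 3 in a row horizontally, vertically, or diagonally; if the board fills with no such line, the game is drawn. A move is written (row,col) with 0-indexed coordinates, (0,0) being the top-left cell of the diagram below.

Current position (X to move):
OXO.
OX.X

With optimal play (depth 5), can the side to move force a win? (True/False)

p1 X@[OXO./OX.X]: (0,3)[OXOX/OX.X]+0 (1,2)[OXO./OXXX]+1*
p2 O@[OXO./OXXX] terminal -1; root [OXO./OX.X] d5

X winning at [OXO./OX.X]: True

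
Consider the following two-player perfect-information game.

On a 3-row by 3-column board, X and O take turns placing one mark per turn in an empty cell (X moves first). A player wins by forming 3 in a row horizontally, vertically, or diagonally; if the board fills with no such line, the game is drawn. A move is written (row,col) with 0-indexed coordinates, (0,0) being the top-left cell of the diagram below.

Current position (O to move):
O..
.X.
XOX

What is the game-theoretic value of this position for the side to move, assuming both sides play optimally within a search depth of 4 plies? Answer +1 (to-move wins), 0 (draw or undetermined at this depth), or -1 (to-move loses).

value(O../.X./XOX, O) = 0

p1 O@[O../.X./XOX]: (0,1)[OO./.X./XOX]-1 (0,2)[O.O/.X./XOX]+0* (1,0)[O../OX./XOX]-1 (1,2)[O../.XO/XOX]-1
p2 X@[O.O/.X./XOX]: (0,1)[OXO/.X./XOX]+0* (1,0)[O.O/XX./XOX]-1 (1,2)[O.O/.XX/XOX]-1
p3 O@[OXO/.X./XOX]: (1,0)[OXO/OX./XOX]+0* (1,2)[OXO/.XO/XOX]+0
p4 X@[OXO/OX./XOX]: (1,2)[OXO/OXX/XOX]+0*
p5 O@[OXO/OXX/XOX] terminal +0; root [O../.X./XOX] d4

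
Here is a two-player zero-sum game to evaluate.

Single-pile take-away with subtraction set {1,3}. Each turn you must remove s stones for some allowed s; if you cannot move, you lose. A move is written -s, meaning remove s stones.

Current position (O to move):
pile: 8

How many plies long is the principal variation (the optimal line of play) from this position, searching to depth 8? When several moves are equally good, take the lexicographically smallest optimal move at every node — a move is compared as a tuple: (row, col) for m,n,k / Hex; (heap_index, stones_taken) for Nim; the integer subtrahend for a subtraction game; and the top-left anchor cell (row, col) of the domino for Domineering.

PV length from [8]: 8 plies

ply 1, O at 8 | -1=-1→7*; -3=-1→5
ply 2, X at 7 | -1=+1→6*; -3=+1→4
ply 3, O at 6 | -1=-1→5*; -3=-1→3
ply 4, X at 5 | -1=+1→4*; -3=+1→2
ply 5, O at 4 | -1=-1→3*; -3=-1→1
ply 6, X at 3 | -1=+1→2*; -3=+1→0
ply 7, O at 2 | -1=-1→1*
ply 8, X at 1 | -1=+1→0*
ply 9: 0 is terminal -1 (O); from 8 depth 8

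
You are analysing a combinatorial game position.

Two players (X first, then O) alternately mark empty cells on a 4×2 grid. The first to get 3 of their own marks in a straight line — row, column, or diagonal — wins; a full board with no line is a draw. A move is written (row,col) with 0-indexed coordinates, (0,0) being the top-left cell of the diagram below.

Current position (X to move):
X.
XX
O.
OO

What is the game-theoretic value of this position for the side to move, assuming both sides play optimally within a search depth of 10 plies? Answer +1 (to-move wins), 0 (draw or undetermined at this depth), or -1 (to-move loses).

value(X./XX/O./OO, X) = 0

p1 X@[X./XX/O./OO]: (0,1)[XX/XX/O./OO]+0* (2,1)[X./XX/OX/OO]+0
p2 O@[XX/XX/O./OO]: (2,1)[XX/XX/OO/OO]+0*
p3 X@[XX/XX/OO/OO] terminal +0; root [X./XX/O./OO] d10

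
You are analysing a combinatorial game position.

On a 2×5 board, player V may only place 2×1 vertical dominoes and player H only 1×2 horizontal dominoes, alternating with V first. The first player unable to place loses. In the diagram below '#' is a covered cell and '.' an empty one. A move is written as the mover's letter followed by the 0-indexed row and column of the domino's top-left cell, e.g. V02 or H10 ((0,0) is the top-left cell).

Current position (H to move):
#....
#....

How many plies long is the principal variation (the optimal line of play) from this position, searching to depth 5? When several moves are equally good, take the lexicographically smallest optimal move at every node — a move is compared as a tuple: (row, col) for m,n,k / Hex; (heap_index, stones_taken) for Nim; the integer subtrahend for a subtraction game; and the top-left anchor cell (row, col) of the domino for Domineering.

ply 1, H at #..../#.... | H01=-1→###../#....; H02=+1→#.##./#....*; H03=-1→#..##/#....; H11=-1→#..../###..; H12=+1→#..../#.##.; H13=-1→#..../#..##
ply 2, V at #.##./#.... | V01=-1→####./##...*; V04=-1→#.###/#...#
ply 3, H at ####./##... | H12=-1→####./####.; H13=+1→####./##.##*
ply 4: ####./##.## is terminal -1 (V); from #..../#.... depth 5

PV length from [#..../#....]: 3 plies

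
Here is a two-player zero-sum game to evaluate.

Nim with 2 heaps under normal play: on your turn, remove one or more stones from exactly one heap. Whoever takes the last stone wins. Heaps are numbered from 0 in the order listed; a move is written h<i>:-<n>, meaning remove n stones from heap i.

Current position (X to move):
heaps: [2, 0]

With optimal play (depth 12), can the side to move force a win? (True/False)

ply 1, X at (2,0) | h0:-1=-1→(1,0); h0:-2=+1→(0,0)*
ply 2: (0,0) is terminal -1 (O); from (2,0) depth 12

X winning at [(2,0)]: True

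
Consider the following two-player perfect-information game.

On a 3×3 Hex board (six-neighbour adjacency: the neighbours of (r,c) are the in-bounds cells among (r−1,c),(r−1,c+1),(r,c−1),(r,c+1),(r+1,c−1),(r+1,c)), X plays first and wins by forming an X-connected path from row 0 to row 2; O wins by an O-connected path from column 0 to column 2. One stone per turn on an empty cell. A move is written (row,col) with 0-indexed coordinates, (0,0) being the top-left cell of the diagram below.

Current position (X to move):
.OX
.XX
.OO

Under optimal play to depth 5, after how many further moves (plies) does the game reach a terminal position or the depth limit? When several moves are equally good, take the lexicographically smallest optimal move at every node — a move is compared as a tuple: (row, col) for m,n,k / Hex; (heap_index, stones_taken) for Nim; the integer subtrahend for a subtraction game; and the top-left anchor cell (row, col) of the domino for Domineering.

p1 X@[.OX/.XX/.OO]: (0,0)[XOX/.XX/.OO]-1 (1,0)[.OX/XXX/.OO]-1 (2,0)[.OX/.XX/XOO]+1*
p2 O@[.OX/.XX/XOO] terminal -1; root [.OX/.XX/.OO] d5

PV length from [.OX/.XX/.OO]: 1 ply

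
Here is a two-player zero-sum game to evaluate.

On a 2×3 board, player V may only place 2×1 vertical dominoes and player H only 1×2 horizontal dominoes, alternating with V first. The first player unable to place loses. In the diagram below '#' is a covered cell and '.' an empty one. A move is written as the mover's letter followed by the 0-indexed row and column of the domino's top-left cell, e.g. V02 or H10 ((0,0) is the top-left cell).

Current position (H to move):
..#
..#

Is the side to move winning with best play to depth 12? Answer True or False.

[..#/..#] H move#1: H00:+1/###/..#*, H10:+1/..#/###
[###/..#] end (terminal -1, V#2); searched ..#/..# to 12

H winning at [..#/..#]: True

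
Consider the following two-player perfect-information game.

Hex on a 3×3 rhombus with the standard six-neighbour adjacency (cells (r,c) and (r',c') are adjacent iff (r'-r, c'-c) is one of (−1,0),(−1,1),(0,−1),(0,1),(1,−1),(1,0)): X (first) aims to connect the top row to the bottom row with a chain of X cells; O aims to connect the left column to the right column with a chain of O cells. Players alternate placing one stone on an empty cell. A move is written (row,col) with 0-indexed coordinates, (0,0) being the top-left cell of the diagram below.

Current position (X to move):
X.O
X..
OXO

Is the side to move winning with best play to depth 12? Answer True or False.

X winning at [X.O/X../OXO]: True

ply 1, X at X.O/X../OXO | (0,1)=-1→XXO/X../OXO; (1,1)=+1→X.O/XX./OXO*; (1,2)=-1→X.O/X.X/OXO
ply 2: X.O/XX./OXO is terminal -1 (O); from X.O/X../OXO depth 12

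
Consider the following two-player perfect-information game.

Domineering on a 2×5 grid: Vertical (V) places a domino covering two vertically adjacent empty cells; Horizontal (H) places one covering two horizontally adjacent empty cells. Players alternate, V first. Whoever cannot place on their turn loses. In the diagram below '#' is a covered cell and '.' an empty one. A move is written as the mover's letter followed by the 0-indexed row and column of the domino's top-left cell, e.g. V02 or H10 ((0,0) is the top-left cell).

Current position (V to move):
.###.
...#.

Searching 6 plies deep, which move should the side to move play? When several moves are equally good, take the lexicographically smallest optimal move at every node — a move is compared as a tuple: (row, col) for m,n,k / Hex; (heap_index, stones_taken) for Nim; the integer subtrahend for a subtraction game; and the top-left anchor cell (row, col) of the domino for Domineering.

[.###./...#.] V move#1: V00:+1/####./#..#.*, V04:-1/.####/...##
[####./#..#.] H move#2: H11:-1/####./####.*
[####./####.] V move#3: V04:+1/#####/#####*
[#####/#####] end (terminal -1, H#4); searched .###./...#. to 6

V's best at [.###./...#.]: V00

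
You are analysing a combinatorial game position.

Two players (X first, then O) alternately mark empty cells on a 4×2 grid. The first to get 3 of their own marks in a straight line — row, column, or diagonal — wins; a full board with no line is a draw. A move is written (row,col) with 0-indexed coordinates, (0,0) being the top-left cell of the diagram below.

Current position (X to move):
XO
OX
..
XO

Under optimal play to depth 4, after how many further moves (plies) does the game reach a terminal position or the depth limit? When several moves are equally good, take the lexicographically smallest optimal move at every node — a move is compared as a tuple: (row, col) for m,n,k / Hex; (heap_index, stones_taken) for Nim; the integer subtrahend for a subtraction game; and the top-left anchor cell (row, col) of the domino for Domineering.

PV length from [XO/OX/../XO]: 2 plies

p1 X@[XO/OX/../XO]: (2,0)[XO/OX/X./XO]+0* (2,1)[XO/OX/.X/XO]+0
p2 O@[XO/OX/X./XO]: (2,1)[XO/OX/XO/XO]+0*
p3 X@[XO/OX/XO/XO] terminal +0; root [XO/OX/../XO] d4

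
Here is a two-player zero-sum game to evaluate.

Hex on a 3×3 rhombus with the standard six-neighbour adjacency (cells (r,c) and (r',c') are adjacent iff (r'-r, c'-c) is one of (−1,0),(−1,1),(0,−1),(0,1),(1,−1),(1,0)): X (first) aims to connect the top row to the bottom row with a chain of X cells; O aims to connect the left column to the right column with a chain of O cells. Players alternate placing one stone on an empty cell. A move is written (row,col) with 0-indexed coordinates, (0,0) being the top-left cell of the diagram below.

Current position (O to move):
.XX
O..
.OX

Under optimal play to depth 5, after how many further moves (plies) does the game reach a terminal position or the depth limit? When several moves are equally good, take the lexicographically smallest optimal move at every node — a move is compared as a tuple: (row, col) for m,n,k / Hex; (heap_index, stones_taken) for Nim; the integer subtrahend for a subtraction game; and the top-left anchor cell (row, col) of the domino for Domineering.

p1 O@[.XX/O../.OX]: (0,0)[OXX/O../.OX]-1 (1,1)[.XX/OO./.OX]-1 (1,2)[.XX/O.O/.OX]+1* (2,0)[.XX/O../OOX]-1
p2 X@[.XX/O.O/.OX]: (0,0)[XXX/O.O/.OX]-1* (1,1)[.XX/OXO/.OX]-1 (2,0)[.XX/O.O/XOX]-1
p3 O@[XXX/O.O/.OX]: (1,1)[XXX/OOO/.OX]+1* (2,0)[XXX/O.O/OOX]+1
p4 X@[XXX/OOO/.OX] terminal -1; root [.XX/O../.OX] d5

PV length from [.XX/O../.OX]: 3 plies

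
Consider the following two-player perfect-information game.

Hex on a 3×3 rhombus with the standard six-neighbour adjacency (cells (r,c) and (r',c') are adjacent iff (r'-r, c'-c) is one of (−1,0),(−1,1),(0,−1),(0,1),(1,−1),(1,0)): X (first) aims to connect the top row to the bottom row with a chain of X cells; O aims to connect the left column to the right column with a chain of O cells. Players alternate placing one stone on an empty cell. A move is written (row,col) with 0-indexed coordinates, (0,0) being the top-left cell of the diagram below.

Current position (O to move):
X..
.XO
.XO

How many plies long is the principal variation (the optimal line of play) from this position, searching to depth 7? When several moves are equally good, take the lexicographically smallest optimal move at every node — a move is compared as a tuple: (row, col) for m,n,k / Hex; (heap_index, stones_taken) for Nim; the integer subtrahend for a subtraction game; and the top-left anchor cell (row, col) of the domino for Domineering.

PV length from [X../.XO/.XO]: 2 plies

[X../.XO/.XO] O move#1: (0,1):-1/XO./.XO/.XO*, (0,2):-1/X.O/.XO/.XO, (1,0):-1/X../OXO/.XO, (2,0):-1/X../.XO/OXO
[XO./.XO/.XO] X move#2: (0,2):+1/XOX/.XO/.XO*, (1,0):+1/XO./XXO/.XO, (2,0):+1/XO./.XO/XXO
[XOX/.XO/.XO] end (terminal -1, O#3); searched X../.XO/.XO to 7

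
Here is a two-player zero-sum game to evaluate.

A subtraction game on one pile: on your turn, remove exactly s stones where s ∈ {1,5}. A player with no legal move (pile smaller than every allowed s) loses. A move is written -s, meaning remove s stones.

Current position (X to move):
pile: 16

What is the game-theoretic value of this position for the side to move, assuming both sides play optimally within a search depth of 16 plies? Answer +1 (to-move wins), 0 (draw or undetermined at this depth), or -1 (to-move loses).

value(16, X) = -1

[16] X move#1: -1:-1/15*, -5:-1/11
[15] O move#2: -1:+1/14*, -5:+1/10
[14] X move#3: -1:-1/13*, -5:-1/9
[13] O move#4: -1:+1/12*, -5:+1/8
[12] X move#5: -1:-1/11*, -5:-1/7
[11] O move#6: -1:+1/10*, -5:+1/6
[10] X move#7: -1:-1/9*, -5:-1/5
[9] O move#8: -1:+1/8*, -5:+1/4
[8] X move#9: -1:-1/7*, -5:-1/3
[7] O move#10: -1:+1/6*, -5:+1/2
[6] X move#11: -1:-1/5*, -5:-1/1
[5] O move#12: -1:+1/4*, -5:+1/0
[4] X move#13: -1:-1/3*
[3] O move#14: -1:+1/2*
[2] X move#15: -1:-1/1*
[1] O move#16: -1:+1/0*
[0] end (terminal -1, X#17); searched 16 to 16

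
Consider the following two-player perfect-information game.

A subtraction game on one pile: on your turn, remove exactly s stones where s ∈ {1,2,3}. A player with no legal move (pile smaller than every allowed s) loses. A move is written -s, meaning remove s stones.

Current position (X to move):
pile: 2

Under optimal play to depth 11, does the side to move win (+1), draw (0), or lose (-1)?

value(2, X) = +1

ply 1, X at 2 | -1=-1→1; -2=+1→0*
ply 2: 0 is terminal -1 (O); from 2 depth 11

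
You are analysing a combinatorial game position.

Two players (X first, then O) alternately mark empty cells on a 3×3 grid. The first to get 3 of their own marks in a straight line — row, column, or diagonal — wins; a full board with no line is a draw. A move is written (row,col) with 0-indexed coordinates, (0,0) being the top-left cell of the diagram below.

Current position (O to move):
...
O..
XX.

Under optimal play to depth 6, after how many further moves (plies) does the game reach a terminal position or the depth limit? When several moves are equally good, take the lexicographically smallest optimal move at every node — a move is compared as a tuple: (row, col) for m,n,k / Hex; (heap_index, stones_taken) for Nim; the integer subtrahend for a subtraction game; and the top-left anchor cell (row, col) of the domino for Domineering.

PV length from [.../O../XX.]: 4 plies

ply 1, O at .../O../XX. | (0,0)=-1→O../O../XX.*; (0,1)=-1→.O./O../XX.; (0,2)=-1→..O/O../XX.; (1,1)=-1→.../OO./XX.; (1,2)=-1→.../O.O/XX.; (2,2)=-1→.../O../XXO
ply 2, X at O../O../XX. | (0,1)=+1→OX./O../XX.*; (0,2)=+1→O.X/O../XX.; (1,1)=+1→O../OX./XX.; (1,2)=+1→O../O.X/XX.; (2,2)=+1→O../O../XXX
ply 3, O at OX./O../XX. | (0,2)=-1→OXO/O../XX.*; (1,1)=-1→OX./OO./XX.; (1,2)=-1→OX./O.O/XX.; (2,2)=-1→OX./O../XXO
ply 4, X at OXO/O../XX. | (1,1)=+1→OXO/OX./XX.*; (1,2)=+1→OXO/O.X/XX.; (2,2)=+1→OXO/O../XXX
ply 5: OXO/OX./XX. is terminal -1 (O); from .../O../XX. depth 6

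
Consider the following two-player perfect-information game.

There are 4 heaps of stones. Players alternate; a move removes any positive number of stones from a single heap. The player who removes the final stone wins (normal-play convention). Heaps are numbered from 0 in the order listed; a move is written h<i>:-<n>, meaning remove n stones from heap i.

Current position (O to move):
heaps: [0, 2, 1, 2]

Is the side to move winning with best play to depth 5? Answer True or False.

[(0,2,1,2)] O move#1: h1:-1:-1/(0,1,1,2), h1:-2:-1/(0,0,1,2), h2:-1:+1/(0,2,0,2)*, h3:-1:-1/(0,2,1,1), h3:-2:-1/(0,2,1,0)
[(0,2,0,2)] X move#2: h1:-1:-1/(0,1,0,2)*, h1:-2:-1/(0,0,0,2), h3:-1:-1/(0,2,0,1), h3:-2:-1/(0,2,0,0)
[(0,1,0,2)] O move#3: h1:-1:-1/(0,0,0,2), h3:-1:+1/(0,1,0,1)*, h3:-2:-1/(0,1,0,0)
[(0,1,0,1)] X move#4: h1:-1:-1/(0,0,0,1)*, h3:-1:-1/(0,1,0,0)
[(0,0,0,1)] O move#5: h3:-1:+1/(0,0,0,0)*
[(0,0,0,0)] end (terminal -1, X#6); searched (0,2,1,2) to 5

O winning at [(0,2,1,2)]: True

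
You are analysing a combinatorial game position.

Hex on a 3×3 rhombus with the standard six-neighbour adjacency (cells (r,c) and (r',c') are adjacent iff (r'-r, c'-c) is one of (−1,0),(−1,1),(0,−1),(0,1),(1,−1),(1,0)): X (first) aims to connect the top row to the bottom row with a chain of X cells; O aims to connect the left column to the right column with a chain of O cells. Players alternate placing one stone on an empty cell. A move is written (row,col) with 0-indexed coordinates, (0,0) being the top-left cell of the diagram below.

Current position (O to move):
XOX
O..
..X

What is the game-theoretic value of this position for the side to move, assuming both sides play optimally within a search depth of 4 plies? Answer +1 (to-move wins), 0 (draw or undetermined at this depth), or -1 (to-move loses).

value(XOX/O../..X, O) = -1

p1 O@[XOX/O../..X]: (1,1)[XOX/OO./..X]-1* (1,2)[XOX/O.O/..X]-1 (2,0)[XOX/O../O.X]-1 (2,1)[XOX/O../.OX]-1
p2 X@[XOX/OO./..X]: (1,2)[XOX/OOX/..X]+1* (2,0)[XOX/OO./X.X]-1 (2,1)[XOX/OO./.XX]-1
p3 O@[XOX/OOX/..X] terminal -1; root [XOX/O../..X] d4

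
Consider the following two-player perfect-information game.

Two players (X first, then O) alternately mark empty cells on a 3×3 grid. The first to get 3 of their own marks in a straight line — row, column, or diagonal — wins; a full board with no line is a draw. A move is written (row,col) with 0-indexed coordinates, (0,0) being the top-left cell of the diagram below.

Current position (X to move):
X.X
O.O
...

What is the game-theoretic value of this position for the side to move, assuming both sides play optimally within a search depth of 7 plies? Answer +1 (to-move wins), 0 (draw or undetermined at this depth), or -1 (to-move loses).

p1 X@[X.X/O.O/...]: (0,1)[XXX/O.O/...]+1* (1,1)[X.X/OXO/...]+1 (2,0)[X.X/O.O/X..]-1 (2,1)[X.X/O.O/.X.]-1 (2,2)[X.X/O.O/..X]-1
p2 O@[XXX/O.O/...] terminal -1; root [X.X/O.O/...] d7

value(X.X/O.O/..., X) = +1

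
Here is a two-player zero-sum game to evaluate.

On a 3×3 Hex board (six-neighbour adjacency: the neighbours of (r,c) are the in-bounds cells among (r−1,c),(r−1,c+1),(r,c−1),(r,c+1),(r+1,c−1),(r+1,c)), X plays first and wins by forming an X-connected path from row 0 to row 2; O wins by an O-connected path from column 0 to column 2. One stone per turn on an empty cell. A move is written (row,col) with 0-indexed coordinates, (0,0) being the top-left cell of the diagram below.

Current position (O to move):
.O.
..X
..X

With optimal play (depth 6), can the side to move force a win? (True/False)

O winning at [.O./..X/..X]: True

p1 O@[.O./..X/..X]: (0,0)[OO./..X/..X]-1 (0,2)[.OO/..X/..X]+1* (1,0)[.O./O.X/..X]-1 (1,1)[.O./.OX/..X]-1 (2,0)[.O./..X/O.X]-1 (2,1)[.O./..X/.OX]-1
p2 X@[.OO/..X/..X]: (0,0)[XOO/..X/..X]-1* (1,0)[.OO/X.X/..X]-1 (1,1)[.OO/.XX/..X]-1 (2,0)[.OO/..X/X.X]-1 (2,1)[.OO/..X/.XX]-1
p3 O@[XOO/..X/..X]: (1,0)[XOO/O.X/..X]+1* (1,1)[XOO/.OX/..X]+1 (2,0)[XOO/..X/O.X]+1 (2,1)[XOO/..X/.OX]-1
p4 X@[XOO/O.X/..X] terminal -1; root [.O./..X/..X] d6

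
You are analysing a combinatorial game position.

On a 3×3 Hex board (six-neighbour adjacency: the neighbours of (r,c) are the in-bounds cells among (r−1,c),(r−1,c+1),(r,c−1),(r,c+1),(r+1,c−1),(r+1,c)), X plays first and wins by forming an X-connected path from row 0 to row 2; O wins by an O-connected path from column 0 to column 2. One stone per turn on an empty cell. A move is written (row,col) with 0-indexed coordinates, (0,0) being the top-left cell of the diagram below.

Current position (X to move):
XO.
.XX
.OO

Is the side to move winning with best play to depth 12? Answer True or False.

ply 1, X at XO./.XX/.OO | (0,2)=-1→XOX/.XX/.OO; (1,0)=-1→XO./XXX/.OO; (2,0)=+1→XO./.XX/XOO*
ply 2, O at XO./.XX/XOO | (0,2)=-1→XOO/.XX/XOO*; (1,0)=-1→XO./OXX/XOO
ply 3, X at XOO/.XX/XOO | (1,0)=+1→XOO/XXX/XOO*
ply 4: XOO/XXX/XOO is terminal -1 (O); from XO./.XX/.OO depth 12

X winning at [XO./.XX/.OO]: True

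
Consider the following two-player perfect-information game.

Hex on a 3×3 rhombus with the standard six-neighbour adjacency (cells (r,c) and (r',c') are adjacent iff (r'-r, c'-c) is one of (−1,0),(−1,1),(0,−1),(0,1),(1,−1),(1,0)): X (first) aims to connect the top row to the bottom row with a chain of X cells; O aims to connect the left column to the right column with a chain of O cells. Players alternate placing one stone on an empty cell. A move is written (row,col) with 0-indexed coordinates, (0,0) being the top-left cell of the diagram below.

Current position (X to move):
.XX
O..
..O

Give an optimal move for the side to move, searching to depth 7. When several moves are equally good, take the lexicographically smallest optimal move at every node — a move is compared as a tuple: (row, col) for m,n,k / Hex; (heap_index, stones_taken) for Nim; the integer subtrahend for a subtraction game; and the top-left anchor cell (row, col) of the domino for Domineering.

X's best at [.XX/O../..O]: (1,1)

ply 1, X at .XX/O../..O | (0,0)=-1→XXX/O../..O; (1,1)=+1→.XX/OX./..O*; (1,2)=-1→.XX/O.X/..O; (2,0)=-1→.XX/O../X.O; (2,1)=+1→.XX/O../.XO
ply 2, O at .XX/OX./..O | (0,0)=-1→OXX/OX./..O*; (1,2)=-1→.XX/OXO/..O; (2,0)=-1→.XX/OX./O.O; (2,1)=-1→.XX/OX./.OO
ply 3, X at OXX/OX./..O | (1,2)=+1→OXX/OXX/..O*; (2,0)=+1→OXX/OX./X.O; (2,1)=+1→OXX/OX./.XO
ply 4, O at OXX/OXX/..O | (2,0)=-1→OXX/OXX/O.O*; (2,1)=-1→OXX/OXX/.OO
ply 5, X at OXX/OXX/O.O | (2,1)=+1→OXX/OXX/OXO*
ply 6: OXX/OXX/OXO is terminal -1 (O); from .XX/O../..O depth 7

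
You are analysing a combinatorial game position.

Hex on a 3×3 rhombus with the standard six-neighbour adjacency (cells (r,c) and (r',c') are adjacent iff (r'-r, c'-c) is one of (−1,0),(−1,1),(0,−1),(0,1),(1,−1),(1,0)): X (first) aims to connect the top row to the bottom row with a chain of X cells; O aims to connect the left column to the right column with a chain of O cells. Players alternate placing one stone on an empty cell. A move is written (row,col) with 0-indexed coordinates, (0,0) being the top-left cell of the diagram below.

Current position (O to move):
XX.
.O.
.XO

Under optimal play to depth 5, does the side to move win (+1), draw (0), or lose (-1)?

ply 1, O at XX./.O./.XO | (0,2)=+1→XXO/.O./.XO*; (1,0)=+1→XX./OO./.XO; (1,2)=+1→XX./.OO/.XO; (2,0)=+1→XX./.O./OXO
ply 2, X at XXO/.O./.XO | (1,0)=-1→XXO/XO./.XO*; (1,2)=-1→XXO/.OX/.XO; (2,0)=-1→XXO/.O./XXO
ply 3, O at XXO/XO./.XO | (1,2)=-1→XXO/XOO/.XO; (2,0)=+1→XXO/XO./OXO*
ply 4: XXO/XO./OXO is terminal -1 (X); from XX./.O./.XO depth 5

value(XX./.O./.XO, O) = +1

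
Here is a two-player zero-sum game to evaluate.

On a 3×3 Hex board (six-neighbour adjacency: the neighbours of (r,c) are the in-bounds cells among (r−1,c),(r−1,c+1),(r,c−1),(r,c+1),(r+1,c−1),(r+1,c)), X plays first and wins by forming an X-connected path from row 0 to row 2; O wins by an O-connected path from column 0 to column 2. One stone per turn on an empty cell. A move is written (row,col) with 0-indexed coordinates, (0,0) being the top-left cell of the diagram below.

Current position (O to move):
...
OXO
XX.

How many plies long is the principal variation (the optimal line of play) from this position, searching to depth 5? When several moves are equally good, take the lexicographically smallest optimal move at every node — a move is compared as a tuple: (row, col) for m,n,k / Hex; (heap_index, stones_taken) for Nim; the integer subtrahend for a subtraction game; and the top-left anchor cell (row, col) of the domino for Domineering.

PV length from [.../OXO/XX.]: 2 plies

ply 1, O at .../OXO/XX. | (0,0)=-1→O../OXO/XX.*; (0,1)=-1→.O./OXO/XX.; (0,2)=-1→..O/OXO/XX.; (2,2)=-1→.../OXO/XXO
ply 2, X at O../OXO/XX. | (0,1)=+1→OX./OXO/XX.*; (0,2)=+1→O.X/OXO/XX.; (2,2)=+1→O../OXO/XXX
ply 3: OX./OXO/XX. is terminal -1 (O); from .../OXO/XX. depth 5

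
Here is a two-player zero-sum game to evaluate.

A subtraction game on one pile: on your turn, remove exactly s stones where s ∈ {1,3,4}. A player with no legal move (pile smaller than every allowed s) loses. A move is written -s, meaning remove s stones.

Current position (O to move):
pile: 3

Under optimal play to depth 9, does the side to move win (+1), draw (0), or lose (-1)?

[3] O move#1: -1:+1/2*, -3:+1/0
[2] X move#2: -1:-1/1*
[1] O move#3: -1:+1/0*
[0] end (terminal -1, X#4); searched 3 to 9

value(3, O) = +1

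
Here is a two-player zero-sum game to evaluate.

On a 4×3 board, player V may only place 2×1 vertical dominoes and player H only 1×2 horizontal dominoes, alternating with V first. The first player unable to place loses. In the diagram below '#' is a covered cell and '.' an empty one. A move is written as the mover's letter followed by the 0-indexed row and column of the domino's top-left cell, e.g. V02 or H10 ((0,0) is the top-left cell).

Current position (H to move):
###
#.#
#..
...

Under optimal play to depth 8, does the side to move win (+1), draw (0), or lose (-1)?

p1 H@[###/#.#/#../...]: H21[###/#.#/###/...]+1* H30[###/#.#/#../##.]-1 H31[###/#.#/#../.##]-1
p2 V@[###/#.#/###/...] terminal -1; root [###/#.#/#../...] d8

value(###/#.#/#../..., H) = +1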